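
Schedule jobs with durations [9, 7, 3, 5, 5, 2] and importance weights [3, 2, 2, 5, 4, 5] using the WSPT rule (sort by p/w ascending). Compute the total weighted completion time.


Compute p/w ratios and sort ascending (WSPT): [(2, 5), (5, 5), (5, 4), (3, 2), (9, 3), (7, 2)]
Compute weighted completion times:
  Job (p=2,w=5): C=2, w*C=5*2=10
  Job (p=5,w=5): C=7, w*C=5*7=35
  Job (p=5,w=4): C=12, w*C=4*12=48
  Job (p=3,w=2): C=15, w*C=2*15=30
  Job (p=9,w=3): C=24, w*C=3*24=72
  Job (p=7,w=2): C=31, w*C=2*31=62
Total weighted completion time = 257

257


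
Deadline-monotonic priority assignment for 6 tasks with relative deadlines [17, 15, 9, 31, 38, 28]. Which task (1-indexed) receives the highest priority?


Sort tasks by relative deadline (ascending):
  Task 3: deadline = 9
  Task 2: deadline = 15
  Task 1: deadline = 17
  Task 6: deadline = 28
  Task 4: deadline = 31
  Task 5: deadline = 38
Priority order (highest first): [3, 2, 1, 6, 4, 5]
Highest priority task = 3

3


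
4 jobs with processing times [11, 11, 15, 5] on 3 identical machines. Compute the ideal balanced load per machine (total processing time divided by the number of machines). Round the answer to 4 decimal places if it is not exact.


Total processing time = 11 + 11 + 15 + 5 = 42
Number of machines = 3
Ideal balanced load = 42 / 3 = 14.0

14.0


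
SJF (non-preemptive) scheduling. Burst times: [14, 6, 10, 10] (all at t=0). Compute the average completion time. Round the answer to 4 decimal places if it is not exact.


SJF order (ascending): [6, 10, 10, 14]
Completion times:
  Job 1: burst=6, C=6
  Job 2: burst=10, C=16
  Job 3: burst=10, C=26
  Job 4: burst=14, C=40
Average completion = 88/4 = 22.0

22.0


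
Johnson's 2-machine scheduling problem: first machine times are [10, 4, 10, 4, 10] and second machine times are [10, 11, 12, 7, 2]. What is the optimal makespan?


Apply Johnson's rule:
  Group 1 (a <= b): [(2, 4, 11), (4, 4, 7), (1, 10, 10), (3, 10, 12)]
  Group 2 (a > b): [(5, 10, 2)]
Optimal job order: [2, 4, 1, 3, 5]
Schedule:
  Job 2: M1 done at 4, M2 done at 15
  Job 4: M1 done at 8, M2 done at 22
  Job 1: M1 done at 18, M2 done at 32
  Job 3: M1 done at 28, M2 done at 44
  Job 5: M1 done at 38, M2 done at 46
Makespan = 46

46


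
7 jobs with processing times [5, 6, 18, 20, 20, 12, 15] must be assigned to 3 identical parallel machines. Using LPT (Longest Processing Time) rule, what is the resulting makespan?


Sort jobs in decreasing order (LPT): [20, 20, 18, 15, 12, 6, 5]
Assign each job to the least loaded machine:
  Machine 1: jobs [20, 12], load = 32
  Machine 2: jobs [20, 6, 5], load = 31
  Machine 3: jobs [18, 15], load = 33
Makespan = max load = 33

33


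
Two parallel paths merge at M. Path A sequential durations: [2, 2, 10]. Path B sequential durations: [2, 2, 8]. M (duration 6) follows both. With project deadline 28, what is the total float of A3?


Forward pass: ES(A3) = sum of predecessors on chain A = 4
EF = ES + duration = 4 + 10 = 14
Backward pass: LF(M) = deadline = 28; LS(M) = 28 - 6 = 22
LF(A3) = LS(M) - sum(successors on chain A) = 22 - 0 = 22
LS = LF - duration = 22 - 10 = 12
Total float = LS - ES = 12 - 4 = 8

8


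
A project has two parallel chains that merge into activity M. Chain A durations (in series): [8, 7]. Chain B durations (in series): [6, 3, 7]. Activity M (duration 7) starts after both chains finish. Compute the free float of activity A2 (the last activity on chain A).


ES(A2) = sum of predecessors on chain A = 8
EF(A2) = ES + duration = 8 + 7 = 15
Successor of A2 is M. ES(M) = max(sum(A), sum(B)) = max(15, 16) = 16
Free float = ES(successor) - EF(current) = 16 - 15 = 1

1


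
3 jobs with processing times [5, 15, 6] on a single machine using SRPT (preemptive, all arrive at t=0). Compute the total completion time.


Since all jobs arrive at t=0, SRPT equals SPT ordering.
SPT order: [5, 6, 15]
Completion times:
  Job 1: p=5, C=5
  Job 2: p=6, C=11
  Job 3: p=15, C=26
Total completion time = 5 + 11 + 26 = 42

42


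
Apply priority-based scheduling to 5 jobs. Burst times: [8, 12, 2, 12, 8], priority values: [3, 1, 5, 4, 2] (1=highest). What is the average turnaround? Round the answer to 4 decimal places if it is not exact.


Sort by priority (ascending = highest first):
Order: [(1, 12), (2, 8), (3, 8), (4, 12), (5, 2)]
Completion times:
  Priority 1, burst=12, C=12
  Priority 2, burst=8, C=20
  Priority 3, burst=8, C=28
  Priority 4, burst=12, C=40
  Priority 5, burst=2, C=42
Average turnaround = 142/5 = 28.4

28.4


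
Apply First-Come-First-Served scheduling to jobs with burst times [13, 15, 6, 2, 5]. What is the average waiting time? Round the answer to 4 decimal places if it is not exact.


FCFS order (as given): [13, 15, 6, 2, 5]
Waiting times:
  Job 1: wait = 0
  Job 2: wait = 13
  Job 3: wait = 28
  Job 4: wait = 34
  Job 5: wait = 36
Sum of waiting times = 111
Average waiting time = 111/5 = 22.2

22.2


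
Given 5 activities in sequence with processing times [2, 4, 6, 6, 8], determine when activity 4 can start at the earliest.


Activity 4 starts after activities 1 through 3 complete.
Predecessor durations: [2, 4, 6]
ES = 2 + 4 + 6 = 12

12


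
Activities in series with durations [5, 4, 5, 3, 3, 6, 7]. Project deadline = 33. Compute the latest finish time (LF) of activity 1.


LF(activity 1) = deadline - sum of successor durations
Successors: activities 2 through 7 with durations [4, 5, 3, 3, 6, 7]
Sum of successor durations = 28
LF = 33 - 28 = 5

5


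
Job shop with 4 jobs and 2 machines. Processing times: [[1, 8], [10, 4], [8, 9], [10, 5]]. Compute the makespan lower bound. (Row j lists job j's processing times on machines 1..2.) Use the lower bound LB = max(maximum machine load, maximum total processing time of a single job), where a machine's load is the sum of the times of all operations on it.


Machine loads:
  Machine 1: 1 + 10 + 8 + 10 = 29
  Machine 2: 8 + 4 + 9 + 5 = 26
Max machine load = 29
Job totals:
  Job 1: 9
  Job 2: 14
  Job 3: 17
  Job 4: 15
Max job total = 17
Lower bound = max(29, 17) = 29

29


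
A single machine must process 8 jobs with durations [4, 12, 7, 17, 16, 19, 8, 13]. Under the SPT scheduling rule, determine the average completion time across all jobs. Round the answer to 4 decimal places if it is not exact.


Sort jobs by processing time (SPT order): [4, 7, 8, 12, 13, 16, 17, 19]
Compute completion times sequentially:
  Job 1: processing = 4, completes at 4
  Job 2: processing = 7, completes at 11
  Job 3: processing = 8, completes at 19
  Job 4: processing = 12, completes at 31
  Job 5: processing = 13, completes at 44
  Job 6: processing = 16, completes at 60
  Job 7: processing = 17, completes at 77
  Job 8: processing = 19, completes at 96
Sum of completion times = 342
Average completion time = 342/8 = 42.75

42.75


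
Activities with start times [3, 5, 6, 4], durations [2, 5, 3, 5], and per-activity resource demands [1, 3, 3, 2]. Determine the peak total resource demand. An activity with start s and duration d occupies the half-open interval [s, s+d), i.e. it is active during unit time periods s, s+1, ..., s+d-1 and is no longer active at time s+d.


Each activity i is active on [start_i, start_i + duration_i).
Compute total resource usage per time slot:
  t=0: active resources = [], total = 0
  t=1: active resources = [], total = 0
  t=2: active resources = [], total = 0
  t=3: active resources = [1], total = 1
  t=4: active resources = [1, 2], total = 3
  t=5: active resources = [3, 2], total = 5
  t=6: active resources = [3, 3, 2], total = 8
  t=7: active resources = [3, 3, 2], total = 8
  t=8: active resources = [3, 3, 2], total = 8
  t=9: active resources = [3], total = 3
Peak resource demand = 8

8


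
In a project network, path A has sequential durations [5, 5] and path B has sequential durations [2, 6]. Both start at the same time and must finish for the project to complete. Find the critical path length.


Path A total = 5 + 5 = 10
Path B total = 2 + 6 = 8
Critical path = longest path = max(10, 8) = 10

10


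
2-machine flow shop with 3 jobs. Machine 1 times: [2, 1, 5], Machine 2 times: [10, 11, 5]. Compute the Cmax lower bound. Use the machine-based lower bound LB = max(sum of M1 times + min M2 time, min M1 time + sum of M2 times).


LB1 = sum(M1 times) + min(M2 times) = 8 + 5 = 13
LB2 = min(M1 times) + sum(M2 times) = 1 + 26 = 27
Lower bound = max(LB1, LB2) = max(13, 27) = 27

27


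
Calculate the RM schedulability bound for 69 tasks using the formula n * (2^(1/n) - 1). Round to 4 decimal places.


Compute 2^(1/69) = 1.0100962378
Subtract 1: 1.0100962378 - 1 = 0.0100962378
Multiply by n: 69 * 0.0100962378 = 0.6966404082
Round to 4 dp: 0.6966

0.6966


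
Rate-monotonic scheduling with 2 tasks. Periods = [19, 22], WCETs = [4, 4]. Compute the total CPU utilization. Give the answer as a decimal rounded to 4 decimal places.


Compute individual utilizations (exact fractions):
  Task 1: C/T = 4/19 (approx. 0.2105)
  Task 2: C/T = 4/22 = 2/11 (approx. 0.1818)
Total utilization U = 4/19 + 2/11 = 82/209
Rounded to 4 decimal places: U = 0.3923
RM (Liu & Layland) bound for 2 tasks = 0.828427; compare with U = 82/209 (approx. 0.392344)
U <= bound, so schedulable by RM sufficient condition.

0.3923


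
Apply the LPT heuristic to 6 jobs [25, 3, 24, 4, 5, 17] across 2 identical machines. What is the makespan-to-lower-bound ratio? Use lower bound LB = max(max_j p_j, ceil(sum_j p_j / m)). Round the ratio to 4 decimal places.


LPT order: [25, 24, 17, 5, 4, 3]
Machine loads after assignment: [37, 41]
LPT makespan = 41
Lower bound = max(max_job, ceil(total/2)) = max(25, 39) = 39
Ratio = 41 / 39 = 1.0513

1.0513


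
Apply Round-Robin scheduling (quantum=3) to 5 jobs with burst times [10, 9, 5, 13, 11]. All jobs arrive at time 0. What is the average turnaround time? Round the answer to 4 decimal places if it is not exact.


Time quantum = 3
Execution trace:
  J1 runs 3 units, time = 3
  J2 runs 3 units, time = 6
  J3 runs 3 units, time = 9
  J4 runs 3 units, time = 12
  J5 runs 3 units, time = 15
  J1 runs 3 units, time = 18
  J2 runs 3 units, time = 21
  J3 runs 2 units, time = 23
  J4 runs 3 units, time = 26
  J5 runs 3 units, time = 29
  J1 runs 3 units, time = 32
  J2 runs 3 units, time = 35
  J4 runs 3 units, time = 38
  J5 runs 3 units, time = 41
  J1 runs 1 units, time = 42
  J4 runs 3 units, time = 45
  J5 runs 2 units, time = 47
  J4 runs 1 units, time = 48
Finish times: [42, 35, 23, 48, 47]
Average turnaround = 195/5 = 39.0

39.0


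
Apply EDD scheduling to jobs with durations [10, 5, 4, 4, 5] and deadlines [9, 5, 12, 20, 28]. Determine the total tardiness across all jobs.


Sort by due date (EDD order): [(5, 5), (10, 9), (4, 12), (4, 20), (5, 28)]
Compute completion times and tardiness:
  Job 1: p=5, d=5, C=5, tardiness=max(0,5-5)=0
  Job 2: p=10, d=9, C=15, tardiness=max(0,15-9)=6
  Job 3: p=4, d=12, C=19, tardiness=max(0,19-12)=7
  Job 4: p=4, d=20, C=23, tardiness=max(0,23-20)=3
  Job 5: p=5, d=28, C=28, tardiness=max(0,28-28)=0
Total tardiness = 16

16


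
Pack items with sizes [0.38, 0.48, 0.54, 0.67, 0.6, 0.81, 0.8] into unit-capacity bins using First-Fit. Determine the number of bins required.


Place items sequentially using First-Fit:
  Item 0.38 -> new Bin 1
  Item 0.48 -> Bin 1 (now 0.86)
  Item 0.54 -> new Bin 2
  Item 0.67 -> new Bin 3
  Item 0.6 -> new Bin 4
  Item 0.81 -> new Bin 5
  Item 0.8 -> new Bin 6
Total bins used = 6

6


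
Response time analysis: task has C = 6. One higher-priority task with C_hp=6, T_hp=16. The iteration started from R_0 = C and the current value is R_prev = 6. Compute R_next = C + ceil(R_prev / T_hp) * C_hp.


R_next = C + ceil(R_prev / T_hp) * C_hp
ceil(6 / 16) = ceil(0.375) = 1
Interference = 1 * 6 = 6
R_next = 6 + 6 = 12

12


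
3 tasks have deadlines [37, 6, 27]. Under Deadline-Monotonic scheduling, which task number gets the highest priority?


Sort tasks by relative deadline (ascending):
  Task 2: deadline = 6
  Task 3: deadline = 27
  Task 1: deadline = 37
Priority order (highest first): [2, 3, 1]
Highest priority task = 2

2


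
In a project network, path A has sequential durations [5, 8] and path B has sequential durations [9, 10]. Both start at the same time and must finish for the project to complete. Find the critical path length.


Path A total = 5 + 8 = 13
Path B total = 9 + 10 = 19
Critical path = longest path = max(13, 19) = 19

19


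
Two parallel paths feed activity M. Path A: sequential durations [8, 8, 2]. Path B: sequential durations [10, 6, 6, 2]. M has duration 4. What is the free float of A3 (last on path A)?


ES(A3) = sum of predecessors on chain A = 16
EF(A3) = ES + duration = 16 + 2 = 18
Successor of A3 is M. ES(M) = max(sum(A), sum(B)) = max(18, 24) = 24
Free float = ES(successor) - EF(current) = 24 - 18 = 6

6


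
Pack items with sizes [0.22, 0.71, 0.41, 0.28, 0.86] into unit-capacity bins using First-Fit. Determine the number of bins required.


Place items sequentially using First-Fit:
  Item 0.22 -> new Bin 1
  Item 0.71 -> Bin 1 (now 0.93)
  Item 0.41 -> new Bin 2
  Item 0.28 -> Bin 2 (now 0.69)
  Item 0.86 -> new Bin 3
Total bins used = 3

3


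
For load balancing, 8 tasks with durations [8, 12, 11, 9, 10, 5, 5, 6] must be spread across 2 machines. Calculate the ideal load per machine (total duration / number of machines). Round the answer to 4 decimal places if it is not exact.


Total processing time = 8 + 12 + 11 + 9 + 10 + 5 + 5 + 6 = 66
Number of machines = 2
Ideal balanced load = 66 / 2 = 33.0

33.0


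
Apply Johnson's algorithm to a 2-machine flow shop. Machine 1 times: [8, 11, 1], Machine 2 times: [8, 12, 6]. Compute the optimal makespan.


Apply Johnson's rule:
  Group 1 (a <= b): [(3, 1, 6), (1, 8, 8), (2, 11, 12)]
  Group 2 (a > b): []
Optimal job order: [3, 1, 2]
Schedule:
  Job 3: M1 done at 1, M2 done at 7
  Job 1: M1 done at 9, M2 done at 17
  Job 2: M1 done at 20, M2 done at 32
Makespan = 32

32


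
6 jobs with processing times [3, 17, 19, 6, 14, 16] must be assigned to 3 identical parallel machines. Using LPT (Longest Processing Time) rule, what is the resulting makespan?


Sort jobs in decreasing order (LPT): [19, 17, 16, 14, 6, 3]
Assign each job to the least loaded machine:
  Machine 1: jobs [19, 3], load = 22
  Machine 2: jobs [17, 6], load = 23
  Machine 3: jobs [16, 14], load = 30
Makespan = max load = 30

30


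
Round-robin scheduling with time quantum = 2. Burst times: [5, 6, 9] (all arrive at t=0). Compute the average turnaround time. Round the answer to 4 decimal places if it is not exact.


Time quantum = 2
Execution trace:
  J1 runs 2 units, time = 2
  J2 runs 2 units, time = 4
  J3 runs 2 units, time = 6
  J1 runs 2 units, time = 8
  J2 runs 2 units, time = 10
  J3 runs 2 units, time = 12
  J1 runs 1 units, time = 13
  J2 runs 2 units, time = 15
  J3 runs 2 units, time = 17
  J3 runs 2 units, time = 19
  J3 runs 1 units, time = 20
Finish times: [13, 15, 20]
Average turnaround = 48/3 = 16.0

16.0


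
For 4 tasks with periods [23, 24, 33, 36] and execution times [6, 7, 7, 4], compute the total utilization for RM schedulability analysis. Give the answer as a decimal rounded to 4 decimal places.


Compute individual utilizations (exact fractions):
  Task 1: C/T = 6/23 (approx. 0.2609)
  Task 2: C/T = 7/24 (approx. 0.2917)
  Task 3: C/T = 7/33 (approx. 0.2121)
  Task 4: C/T = 4/36 = 1/9 (approx. 0.1111)
Total utilization U = 6/23 + 7/24 + 7/33 + 1/9 = 15953/18216
Rounded to 4 decimal places: U = 0.8758
RM (Liu & Layland) bound for 4 tasks = 0.756828; compare with U = 15953/18216 (approx. 0.875769)
bound < U <= 1, so the RM sufficient condition is not met (inconclusive; an exact test such as response-time analysis is needed).

0.8758


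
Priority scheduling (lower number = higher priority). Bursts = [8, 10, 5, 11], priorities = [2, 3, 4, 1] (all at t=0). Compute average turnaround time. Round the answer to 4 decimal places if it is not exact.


Sort by priority (ascending = highest first):
Order: [(1, 11), (2, 8), (3, 10), (4, 5)]
Completion times:
  Priority 1, burst=11, C=11
  Priority 2, burst=8, C=19
  Priority 3, burst=10, C=29
  Priority 4, burst=5, C=34
Average turnaround = 93/4 = 23.25

23.25


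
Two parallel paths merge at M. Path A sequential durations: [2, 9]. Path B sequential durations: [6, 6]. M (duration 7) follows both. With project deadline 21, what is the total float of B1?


Forward pass: ES(B1) = sum of predecessors on chain B = 0
EF = ES + duration = 0 + 6 = 6
Backward pass: LF(M) = deadline = 21; LS(M) = 21 - 7 = 14
LF(B1) = LS(M) - sum(successors on chain B) = 14 - 6 = 8
LS = LF - duration = 8 - 6 = 2
Total float = LS - ES = 2 - 0 = 2

2


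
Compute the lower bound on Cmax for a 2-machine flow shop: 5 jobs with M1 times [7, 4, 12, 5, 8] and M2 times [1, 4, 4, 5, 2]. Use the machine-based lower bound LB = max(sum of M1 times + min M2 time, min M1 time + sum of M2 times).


LB1 = sum(M1 times) + min(M2 times) = 36 + 1 = 37
LB2 = min(M1 times) + sum(M2 times) = 4 + 16 = 20
Lower bound = max(LB1, LB2) = max(37, 20) = 37

37


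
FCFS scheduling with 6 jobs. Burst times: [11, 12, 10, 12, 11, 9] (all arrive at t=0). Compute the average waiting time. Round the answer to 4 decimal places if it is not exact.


FCFS order (as given): [11, 12, 10, 12, 11, 9]
Waiting times:
  Job 1: wait = 0
  Job 2: wait = 11
  Job 3: wait = 23
  Job 4: wait = 33
  Job 5: wait = 45
  Job 6: wait = 56
Sum of waiting times = 168
Average waiting time = 168/6 = 28.0

28.0


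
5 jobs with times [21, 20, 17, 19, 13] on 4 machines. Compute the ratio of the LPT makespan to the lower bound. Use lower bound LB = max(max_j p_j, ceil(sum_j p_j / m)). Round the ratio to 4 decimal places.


LPT order: [21, 20, 19, 17, 13]
Machine loads after assignment: [21, 20, 19, 30]
LPT makespan = 30
Lower bound = max(max_job, ceil(total/4)) = max(21, 23) = 23
Ratio = 30 / 23 = 1.3043

1.3043


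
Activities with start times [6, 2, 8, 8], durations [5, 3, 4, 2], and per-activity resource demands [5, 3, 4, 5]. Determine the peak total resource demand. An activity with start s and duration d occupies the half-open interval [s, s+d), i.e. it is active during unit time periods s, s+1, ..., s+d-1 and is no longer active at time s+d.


Each activity i is active on [start_i, start_i + duration_i).
Compute total resource usage per time slot:
  t=0: active resources = [], total = 0
  t=1: active resources = [], total = 0
  t=2: active resources = [3], total = 3
  t=3: active resources = [3], total = 3
  t=4: active resources = [3], total = 3
  t=5: active resources = [], total = 0
  t=6: active resources = [5], total = 5
  t=7: active resources = [5], total = 5
  t=8: active resources = [5, 4, 5], total = 14
  t=9: active resources = [5, 4, 5], total = 14
  t=10: active resources = [5, 4], total = 9
  t=11: active resources = [4], total = 4
Peak resource demand = 14

14


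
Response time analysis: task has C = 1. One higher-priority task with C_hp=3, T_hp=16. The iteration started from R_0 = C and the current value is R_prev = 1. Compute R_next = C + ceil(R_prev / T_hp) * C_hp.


R_next = C + ceil(R_prev / T_hp) * C_hp
ceil(1 / 16) = ceil(0.0625) = 1
Interference = 1 * 3 = 3
R_next = 1 + 3 = 4

4


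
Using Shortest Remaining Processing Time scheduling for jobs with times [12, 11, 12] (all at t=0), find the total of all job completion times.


Since all jobs arrive at t=0, SRPT equals SPT ordering.
SPT order: [11, 12, 12]
Completion times:
  Job 1: p=11, C=11
  Job 2: p=12, C=23
  Job 3: p=12, C=35
Total completion time = 11 + 23 + 35 = 69

69


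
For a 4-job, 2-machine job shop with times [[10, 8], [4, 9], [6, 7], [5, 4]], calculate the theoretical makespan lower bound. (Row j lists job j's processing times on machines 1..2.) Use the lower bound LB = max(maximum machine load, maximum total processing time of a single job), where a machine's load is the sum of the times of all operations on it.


Machine loads:
  Machine 1: 10 + 4 + 6 + 5 = 25
  Machine 2: 8 + 9 + 7 + 4 = 28
Max machine load = 28
Job totals:
  Job 1: 18
  Job 2: 13
  Job 3: 13
  Job 4: 9
Max job total = 18
Lower bound = max(28, 18) = 28

28


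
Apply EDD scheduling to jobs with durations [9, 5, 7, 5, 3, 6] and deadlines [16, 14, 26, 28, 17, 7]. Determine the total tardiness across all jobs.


Sort by due date (EDD order): [(6, 7), (5, 14), (9, 16), (3, 17), (7, 26), (5, 28)]
Compute completion times and tardiness:
  Job 1: p=6, d=7, C=6, tardiness=max(0,6-7)=0
  Job 2: p=5, d=14, C=11, tardiness=max(0,11-14)=0
  Job 3: p=9, d=16, C=20, tardiness=max(0,20-16)=4
  Job 4: p=3, d=17, C=23, tardiness=max(0,23-17)=6
  Job 5: p=7, d=26, C=30, tardiness=max(0,30-26)=4
  Job 6: p=5, d=28, C=35, tardiness=max(0,35-28)=7
Total tardiness = 21

21


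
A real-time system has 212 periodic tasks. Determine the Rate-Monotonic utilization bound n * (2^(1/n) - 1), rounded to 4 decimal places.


Compute 2^(1/212) = 1.0032749130
Subtract 1: 1.0032749130 - 1 = 0.0032749130
Multiply by n: 212 * 0.0032749130 = 0.6942815560
Round to 4 dp: 0.6943

0.6943


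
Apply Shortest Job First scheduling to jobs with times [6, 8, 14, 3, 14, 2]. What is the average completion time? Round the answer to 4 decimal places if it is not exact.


SJF order (ascending): [2, 3, 6, 8, 14, 14]
Completion times:
  Job 1: burst=2, C=2
  Job 2: burst=3, C=5
  Job 3: burst=6, C=11
  Job 4: burst=8, C=19
  Job 5: burst=14, C=33
  Job 6: burst=14, C=47
Average completion = 117/6 = 19.5

19.5


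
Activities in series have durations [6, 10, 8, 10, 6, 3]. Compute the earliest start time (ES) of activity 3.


Activity 3 starts after activities 1 through 2 complete.
Predecessor durations: [6, 10]
ES = 6 + 10 = 16

16


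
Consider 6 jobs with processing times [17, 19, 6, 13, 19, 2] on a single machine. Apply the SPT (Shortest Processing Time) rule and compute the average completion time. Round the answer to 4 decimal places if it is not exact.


Sort jobs by processing time (SPT order): [2, 6, 13, 17, 19, 19]
Compute completion times sequentially:
  Job 1: processing = 2, completes at 2
  Job 2: processing = 6, completes at 8
  Job 3: processing = 13, completes at 21
  Job 4: processing = 17, completes at 38
  Job 5: processing = 19, completes at 57
  Job 6: processing = 19, completes at 76
Sum of completion times = 202
Average completion time = 202/6 = 33.6667

33.6667


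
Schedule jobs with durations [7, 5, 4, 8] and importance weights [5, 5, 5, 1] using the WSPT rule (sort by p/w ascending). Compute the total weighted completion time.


Compute p/w ratios and sort ascending (WSPT): [(4, 5), (5, 5), (7, 5), (8, 1)]
Compute weighted completion times:
  Job (p=4,w=5): C=4, w*C=5*4=20
  Job (p=5,w=5): C=9, w*C=5*9=45
  Job (p=7,w=5): C=16, w*C=5*16=80
  Job (p=8,w=1): C=24, w*C=1*24=24
Total weighted completion time = 169

169


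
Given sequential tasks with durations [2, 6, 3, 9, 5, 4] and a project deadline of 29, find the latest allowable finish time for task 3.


LF(activity 3) = deadline - sum of successor durations
Successors: activities 4 through 6 with durations [9, 5, 4]
Sum of successor durations = 18
LF = 29 - 18 = 11

11


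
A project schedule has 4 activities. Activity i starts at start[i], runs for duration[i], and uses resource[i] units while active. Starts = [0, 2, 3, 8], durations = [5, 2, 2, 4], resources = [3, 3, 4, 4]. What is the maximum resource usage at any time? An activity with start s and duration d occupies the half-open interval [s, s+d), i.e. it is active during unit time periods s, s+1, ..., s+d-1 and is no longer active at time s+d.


Each activity i is active on [start_i, start_i + duration_i).
Compute total resource usage per time slot:
  t=0: active resources = [3], total = 3
  t=1: active resources = [3], total = 3
  t=2: active resources = [3, 3], total = 6
  t=3: active resources = [3, 3, 4], total = 10
  t=4: active resources = [3, 4], total = 7
  t=5: active resources = [], total = 0
  t=6: active resources = [], total = 0
  t=7: active resources = [], total = 0
  t=8: active resources = [4], total = 4
  t=9: active resources = [4], total = 4
  t=10: active resources = [4], total = 4
  t=11: active resources = [4], total = 4
Peak resource demand = 10

10


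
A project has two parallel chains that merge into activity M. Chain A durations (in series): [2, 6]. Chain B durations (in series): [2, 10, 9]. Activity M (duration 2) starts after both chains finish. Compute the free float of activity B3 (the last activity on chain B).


ES(B3) = sum of predecessors on chain B = 12
EF(B3) = ES + duration = 12 + 9 = 21
Successor of B3 is M. ES(M) = max(sum(A), sum(B)) = max(8, 21) = 21
Free float = ES(successor) - EF(current) = 21 - 21 = 0

0


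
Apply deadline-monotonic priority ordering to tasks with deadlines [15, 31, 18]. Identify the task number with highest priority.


Sort tasks by relative deadline (ascending):
  Task 1: deadline = 15
  Task 3: deadline = 18
  Task 2: deadline = 31
Priority order (highest first): [1, 3, 2]
Highest priority task = 1

1


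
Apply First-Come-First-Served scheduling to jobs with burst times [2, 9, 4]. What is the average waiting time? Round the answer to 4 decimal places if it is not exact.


FCFS order (as given): [2, 9, 4]
Waiting times:
  Job 1: wait = 0
  Job 2: wait = 2
  Job 3: wait = 11
Sum of waiting times = 13
Average waiting time = 13/3 = 4.3333

4.3333


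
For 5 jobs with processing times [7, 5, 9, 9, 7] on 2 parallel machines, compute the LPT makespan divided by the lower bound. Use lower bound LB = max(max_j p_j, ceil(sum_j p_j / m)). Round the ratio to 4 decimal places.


LPT order: [9, 9, 7, 7, 5]
Machine loads after assignment: [21, 16]
LPT makespan = 21
Lower bound = max(max_job, ceil(total/2)) = max(9, 19) = 19
Ratio = 21 / 19 = 1.1053

1.1053


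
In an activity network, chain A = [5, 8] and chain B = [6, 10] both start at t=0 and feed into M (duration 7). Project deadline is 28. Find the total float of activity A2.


Forward pass: ES(A2) = sum of predecessors on chain A = 5
EF = ES + duration = 5 + 8 = 13
Backward pass: LF(M) = deadline = 28; LS(M) = 28 - 7 = 21
LF(A2) = LS(M) - sum(successors on chain A) = 21 - 0 = 21
LS = LF - duration = 21 - 8 = 13
Total float = LS - ES = 13 - 5 = 8

8


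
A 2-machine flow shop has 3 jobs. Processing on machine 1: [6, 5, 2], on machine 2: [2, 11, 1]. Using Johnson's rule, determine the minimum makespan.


Apply Johnson's rule:
  Group 1 (a <= b): [(2, 5, 11)]
  Group 2 (a > b): [(1, 6, 2), (3, 2, 1)]
Optimal job order: [2, 1, 3]
Schedule:
  Job 2: M1 done at 5, M2 done at 16
  Job 1: M1 done at 11, M2 done at 18
  Job 3: M1 done at 13, M2 done at 19
Makespan = 19

19


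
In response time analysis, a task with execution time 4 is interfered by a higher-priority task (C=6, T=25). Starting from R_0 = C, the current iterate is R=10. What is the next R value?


R_next = C + ceil(R_prev / T_hp) * C_hp
ceil(10 / 25) = ceil(0.4) = 1
Interference = 1 * 6 = 6
R_next = 4 + 6 = 10
R_next = R_prev, so the iteration has converged (response time = 10).

10


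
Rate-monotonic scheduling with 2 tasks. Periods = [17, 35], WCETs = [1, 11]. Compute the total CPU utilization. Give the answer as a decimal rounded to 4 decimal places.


Compute individual utilizations (exact fractions):
  Task 1: C/T = 1/17 (approx. 0.0588)
  Task 2: C/T = 11/35 (approx. 0.3143)
Total utilization U = 1/17 + 11/35 = 222/595
Rounded to 4 decimal places: U = 0.3731
RM (Liu & Layland) bound for 2 tasks = 0.828427; compare with U = 222/595 (approx. 0.373109)
U <= bound, so schedulable by RM sufficient condition.

0.3731


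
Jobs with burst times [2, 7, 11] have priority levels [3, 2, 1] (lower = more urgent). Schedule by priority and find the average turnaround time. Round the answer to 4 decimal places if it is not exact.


Sort by priority (ascending = highest first):
Order: [(1, 11), (2, 7), (3, 2)]
Completion times:
  Priority 1, burst=11, C=11
  Priority 2, burst=7, C=18
  Priority 3, burst=2, C=20
Average turnaround = 49/3 = 16.3333

16.3333


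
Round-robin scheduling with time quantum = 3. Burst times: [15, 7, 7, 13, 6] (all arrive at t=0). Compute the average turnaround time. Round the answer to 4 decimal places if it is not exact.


Time quantum = 3
Execution trace:
  J1 runs 3 units, time = 3
  J2 runs 3 units, time = 6
  J3 runs 3 units, time = 9
  J4 runs 3 units, time = 12
  J5 runs 3 units, time = 15
  J1 runs 3 units, time = 18
  J2 runs 3 units, time = 21
  J3 runs 3 units, time = 24
  J4 runs 3 units, time = 27
  J5 runs 3 units, time = 30
  J1 runs 3 units, time = 33
  J2 runs 1 units, time = 34
  J3 runs 1 units, time = 35
  J4 runs 3 units, time = 38
  J1 runs 3 units, time = 41
  J4 runs 3 units, time = 44
  J1 runs 3 units, time = 47
  J4 runs 1 units, time = 48
Finish times: [47, 34, 35, 48, 30]
Average turnaround = 194/5 = 38.8

38.8


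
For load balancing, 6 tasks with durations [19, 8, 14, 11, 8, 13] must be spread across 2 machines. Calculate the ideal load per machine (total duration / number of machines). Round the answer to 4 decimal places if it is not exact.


Total processing time = 19 + 8 + 14 + 11 + 8 + 13 = 73
Number of machines = 2
Ideal balanced load = 73 / 2 = 36.5

36.5


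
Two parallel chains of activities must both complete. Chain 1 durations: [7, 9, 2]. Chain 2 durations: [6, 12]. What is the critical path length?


Path A total = 7 + 9 + 2 = 18
Path B total = 6 + 12 = 18
Critical path = longest path = max(18, 18) = 18

18


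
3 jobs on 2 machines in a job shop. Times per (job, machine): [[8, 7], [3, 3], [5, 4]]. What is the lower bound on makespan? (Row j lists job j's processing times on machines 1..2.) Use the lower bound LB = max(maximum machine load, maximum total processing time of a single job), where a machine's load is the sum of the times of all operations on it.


Machine loads:
  Machine 1: 8 + 3 + 5 = 16
  Machine 2: 7 + 3 + 4 = 14
Max machine load = 16
Job totals:
  Job 1: 15
  Job 2: 6
  Job 3: 9
Max job total = 15
Lower bound = max(16, 15) = 16

16


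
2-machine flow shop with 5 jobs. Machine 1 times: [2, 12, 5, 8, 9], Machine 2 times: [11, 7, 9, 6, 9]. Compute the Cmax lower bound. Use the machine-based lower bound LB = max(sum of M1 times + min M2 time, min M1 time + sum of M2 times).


LB1 = sum(M1 times) + min(M2 times) = 36 + 6 = 42
LB2 = min(M1 times) + sum(M2 times) = 2 + 42 = 44
Lower bound = max(LB1, LB2) = max(42, 44) = 44

44


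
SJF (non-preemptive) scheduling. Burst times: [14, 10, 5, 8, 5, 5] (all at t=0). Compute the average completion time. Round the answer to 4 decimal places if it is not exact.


SJF order (ascending): [5, 5, 5, 8, 10, 14]
Completion times:
  Job 1: burst=5, C=5
  Job 2: burst=5, C=10
  Job 3: burst=5, C=15
  Job 4: burst=8, C=23
  Job 5: burst=10, C=33
  Job 6: burst=14, C=47
Average completion = 133/6 = 22.1667

22.1667


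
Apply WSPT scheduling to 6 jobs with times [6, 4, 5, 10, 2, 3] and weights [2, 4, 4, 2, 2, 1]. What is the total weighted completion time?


Compute p/w ratios and sort ascending (WSPT): [(4, 4), (2, 2), (5, 4), (6, 2), (3, 1), (10, 2)]
Compute weighted completion times:
  Job (p=4,w=4): C=4, w*C=4*4=16
  Job (p=2,w=2): C=6, w*C=2*6=12
  Job (p=5,w=4): C=11, w*C=4*11=44
  Job (p=6,w=2): C=17, w*C=2*17=34
  Job (p=3,w=1): C=20, w*C=1*20=20
  Job (p=10,w=2): C=30, w*C=2*30=60
Total weighted completion time = 186

186


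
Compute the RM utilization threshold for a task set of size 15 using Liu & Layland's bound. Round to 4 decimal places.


Compute 2^(1/15) = 1.0472941228
Subtract 1: 1.0472941228 - 1 = 0.0472941228
Multiply by n: 15 * 0.0472941228 = 0.7094118420
Round to 4 dp: 0.7094

0.7094


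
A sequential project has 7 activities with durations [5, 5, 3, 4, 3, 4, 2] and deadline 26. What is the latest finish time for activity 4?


LF(activity 4) = deadline - sum of successor durations
Successors: activities 5 through 7 with durations [3, 4, 2]
Sum of successor durations = 9
LF = 26 - 9 = 17

17


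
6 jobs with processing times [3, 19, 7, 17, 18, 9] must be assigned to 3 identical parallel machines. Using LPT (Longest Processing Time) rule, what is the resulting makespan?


Sort jobs in decreasing order (LPT): [19, 18, 17, 9, 7, 3]
Assign each job to the least loaded machine:
  Machine 1: jobs [19, 3], load = 22
  Machine 2: jobs [18, 7], load = 25
  Machine 3: jobs [17, 9], load = 26
Makespan = max load = 26

26


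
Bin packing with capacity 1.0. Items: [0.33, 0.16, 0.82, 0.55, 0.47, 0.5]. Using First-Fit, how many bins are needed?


Place items sequentially using First-Fit:
  Item 0.33 -> new Bin 1
  Item 0.16 -> Bin 1 (now 0.49)
  Item 0.82 -> new Bin 2
  Item 0.55 -> new Bin 3
  Item 0.47 -> Bin 1 (now 0.96)
  Item 0.5 -> new Bin 4
Total bins used = 4

4


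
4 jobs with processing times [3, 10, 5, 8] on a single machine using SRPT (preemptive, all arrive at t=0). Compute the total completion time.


Since all jobs arrive at t=0, SRPT equals SPT ordering.
SPT order: [3, 5, 8, 10]
Completion times:
  Job 1: p=3, C=3
  Job 2: p=5, C=8
  Job 3: p=8, C=16
  Job 4: p=10, C=26
Total completion time = 3 + 8 + 16 + 26 = 53

53


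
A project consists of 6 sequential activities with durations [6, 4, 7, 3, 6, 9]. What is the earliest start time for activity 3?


Activity 3 starts after activities 1 through 2 complete.
Predecessor durations: [6, 4]
ES = 6 + 4 = 10

10


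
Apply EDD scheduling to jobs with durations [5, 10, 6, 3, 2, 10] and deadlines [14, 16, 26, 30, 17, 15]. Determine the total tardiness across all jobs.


Sort by due date (EDD order): [(5, 14), (10, 15), (10, 16), (2, 17), (6, 26), (3, 30)]
Compute completion times and tardiness:
  Job 1: p=5, d=14, C=5, tardiness=max(0,5-14)=0
  Job 2: p=10, d=15, C=15, tardiness=max(0,15-15)=0
  Job 3: p=10, d=16, C=25, tardiness=max(0,25-16)=9
  Job 4: p=2, d=17, C=27, tardiness=max(0,27-17)=10
  Job 5: p=6, d=26, C=33, tardiness=max(0,33-26)=7
  Job 6: p=3, d=30, C=36, tardiness=max(0,36-30)=6
Total tardiness = 32

32


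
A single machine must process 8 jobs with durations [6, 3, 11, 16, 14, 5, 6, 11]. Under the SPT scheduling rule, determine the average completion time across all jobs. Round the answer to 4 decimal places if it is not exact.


Sort jobs by processing time (SPT order): [3, 5, 6, 6, 11, 11, 14, 16]
Compute completion times sequentially:
  Job 1: processing = 3, completes at 3
  Job 2: processing = 5, completes at 8
  Job 3: processing = 6, completes at 14
  Job 4: processing = 6, completes at 20
  Job 5: processing = 11, completes at 31
  Job 6: processing = 11, completes at 42
  Job 7: processing = 14, completes at 56
  Job 8: processing = 16, completes at 72
Sum of completion times = 246
Average completion time = 246/8 = 30.75

30.75


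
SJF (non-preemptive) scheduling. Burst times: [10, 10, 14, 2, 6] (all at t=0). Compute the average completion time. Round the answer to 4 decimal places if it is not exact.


SJF order (ascending): [2, 6, 10, 10, 14]
Completion times:
  Job 1: burst=2, C=2
  Job 2: burst=6, C=8
  Job 3: burst=10, C=18
  Job 4: burst=10, C=28
  Job 5: burst=14, C=42
Average completion = 98/5 = 19.6

19.6


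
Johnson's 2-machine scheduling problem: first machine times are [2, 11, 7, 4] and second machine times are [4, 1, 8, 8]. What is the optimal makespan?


Apply Johnson's rule:
  Group 1 (a <= b): [(1, 2, 4), (4, 4, 8), (3, 7, 8)]
  Group 2 (a > b): [(2, 11, 1)]
Optimal job order: [1, 4, 3, 2]
Schedule:
  Job 1: M1 done at 2, M2 done at 6
  Job 4: M1 done at 6, M2 done at 14
  Job 3: M1 done at 13, M2 done at 22
  Job 2: M1 done at 24, M2 done at 25
Makespan = 25

25


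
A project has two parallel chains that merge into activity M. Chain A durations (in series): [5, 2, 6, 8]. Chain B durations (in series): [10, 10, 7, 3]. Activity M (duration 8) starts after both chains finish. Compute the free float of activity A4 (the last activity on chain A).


ES(A4) = sum of predecessors on chain A = 13
EF(A4) = ES + duration = 13 + 8 = 21
Successor of A4 is M. ES(M) = max(sum(A), sum(B)) = max(21, 30) = 30
Free float = ES(successor) - EF(current) = 30 - 21 = 9

9


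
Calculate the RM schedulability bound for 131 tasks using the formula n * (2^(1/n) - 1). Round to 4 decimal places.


Compute 2^(1/131) = 1.0053052230
Subtract 1: 1.0053052230 - 1 = 0.0053052230
Multiply by n: 131 * 0.0053052230 = 0.6949842130
Round to 4 dp: 0.6950

0.6950


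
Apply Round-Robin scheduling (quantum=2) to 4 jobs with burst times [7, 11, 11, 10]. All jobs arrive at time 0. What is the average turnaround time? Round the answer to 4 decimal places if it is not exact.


Time quantum = 2
Execution trace:
  J1 runs 2 units, time = 2
  J2 runs 2 units, time = 4
  J3 runs 2 units, time = 6
  J4 runs 2 units, time = 8
  J1 runs 2 units, time = 10
  J2 runs 2 units, time = 12
  J3 runs 2 units, time = 14
  J4 runs 2 units, time = 16
  J1 runs 2 units, time = 18
  J2 runs 2 units, time = 20
  J3 runs 2 units, time = 22
  J4 runs 2 units, time = 24
  J1 runs 1 units, time = 25
  J2 runs 2 units, time = 27
  J3 runs 2 units, time = 29
  J4 runs 2 units, time = 31
  J2 runs 2 units, time = 33
  J3 runs 2 units, time = 35
  J4 runs 2 units, time = 37
  J2 runs 1 units, time = 38
  J3 runs 1 units, time = 39
Finish times: [25, 38, 39, 37]
Average turnaround = 139/4 = 34.75

34.75


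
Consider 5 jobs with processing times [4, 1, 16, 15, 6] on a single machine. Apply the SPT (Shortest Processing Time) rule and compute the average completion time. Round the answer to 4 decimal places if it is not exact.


Sort jobs by processing time (SPT order): [1, 4, 6, 15, 16]
Compute completion times sequentially:
  Job 1: processing = 1, completes at 1
  Job 2: processing = 4, completes at 5
  Job 3: processing = 6, completes at 11
  Job 4: processing = 15, completes at 26
  Job 5: processing = 16, completes at 42
Sum of completion times = 85
Average completion time = 85/5 = 17.0

17.0


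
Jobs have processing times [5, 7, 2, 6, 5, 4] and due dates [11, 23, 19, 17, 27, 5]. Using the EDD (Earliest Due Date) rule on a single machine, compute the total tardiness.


Sort by due date (EDD order): [(4, 5), (5, 11), (6, 17), (2, 19), (7, 23), (5, 27)]
Compute completion times and tardiness:
  Job 1: p=4, d=5, C=4, tardiness=max(0,4-5)=0
  Job 2: p=5, d=11, C=9, tardiness=max(0,9-11)=0
  Job 3: p=6, d=17, C=15, tardiness=max(0,15-17)=0
  Job 4: p=2, d=19, C=17, tardiness=max(0,17-19)=0
  Job 5: p=7, d=23, C=24, tardiness=max(0,24-23)=1
  Job 6: p=5, d=27, C=29, tardiness=max(0,29-27)=2
Total tardiness = 3

3


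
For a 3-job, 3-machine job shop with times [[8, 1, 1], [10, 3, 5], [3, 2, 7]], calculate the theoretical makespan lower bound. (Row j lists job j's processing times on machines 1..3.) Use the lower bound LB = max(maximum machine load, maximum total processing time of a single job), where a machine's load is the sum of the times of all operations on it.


Machine loads:
  Machine 1: 8 + 10 + 3 = 21
  Machine 2: 1 + 3 + 2 = 6
  Machine 3: 1 + 5 + 7 = 13
Max machine load = 21
Job totals:
  Job 1: 10
  Job 2: 18
  Job 3: 12
Max job total = 18
Lower bound = max(21, 18) = 21

21


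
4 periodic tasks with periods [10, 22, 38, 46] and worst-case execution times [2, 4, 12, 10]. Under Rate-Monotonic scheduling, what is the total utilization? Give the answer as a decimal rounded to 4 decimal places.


Compute individual utilizations (exact fractions):
  Task 1: C/T = 2/10 = 1/5 (approx. 0.2)
  Task 2: C/T = 4/22 = 2/11 (approx. 0.1818)
  Task 3: C/T = 12/38 = 6/19 (approx. 0.3158)
  Task 4: C/T = 10/46 = 5/23 (approx. 0.2174)
Total utilization U = 1/5 + 2/11 + 6/19 + 5/23 = 21992/24035
Rounded to 4 decimal places: U = 0.9150
RM (Liu & Layland) bound for 4 tasks = 0.756828; compare with U = 21992/24035 (approx. 0.914999)
bound < U <= 1, so the RM sufficient condition is not met (inconclusive; an exact test such as response-time analysis is needed).

0.9150
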